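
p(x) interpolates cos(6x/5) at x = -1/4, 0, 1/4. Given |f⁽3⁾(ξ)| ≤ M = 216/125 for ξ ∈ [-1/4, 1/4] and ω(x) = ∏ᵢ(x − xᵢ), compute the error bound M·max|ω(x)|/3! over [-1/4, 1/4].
sqrt(3)/1000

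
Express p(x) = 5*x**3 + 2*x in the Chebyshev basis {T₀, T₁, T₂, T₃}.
(23/4)T₁ + (5/4)T₃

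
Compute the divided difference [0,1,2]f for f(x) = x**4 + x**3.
10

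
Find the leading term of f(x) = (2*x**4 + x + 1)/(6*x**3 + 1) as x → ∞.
x/3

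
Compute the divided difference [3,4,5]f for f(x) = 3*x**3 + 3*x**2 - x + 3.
39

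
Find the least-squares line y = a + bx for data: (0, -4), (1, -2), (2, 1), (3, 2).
a = -39/10, b = 21/10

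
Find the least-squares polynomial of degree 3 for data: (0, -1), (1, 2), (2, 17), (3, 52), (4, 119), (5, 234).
-9/7 + (24/7)x + (-9/7)x² + (2)x³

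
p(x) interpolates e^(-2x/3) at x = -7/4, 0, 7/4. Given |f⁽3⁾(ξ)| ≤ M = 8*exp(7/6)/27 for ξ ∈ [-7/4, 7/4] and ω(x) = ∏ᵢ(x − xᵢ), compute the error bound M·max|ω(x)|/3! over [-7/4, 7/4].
343*sqrt(3)*exp(7/6)/5832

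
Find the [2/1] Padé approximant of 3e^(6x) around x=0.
(18*x**2 + 12*x + 3)/(1 - 2*x)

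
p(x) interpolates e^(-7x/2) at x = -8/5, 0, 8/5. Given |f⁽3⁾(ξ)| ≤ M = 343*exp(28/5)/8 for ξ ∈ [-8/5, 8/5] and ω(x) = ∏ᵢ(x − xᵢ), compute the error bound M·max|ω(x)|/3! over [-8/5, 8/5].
21952*sqrt(3)*exp(28/5)/3375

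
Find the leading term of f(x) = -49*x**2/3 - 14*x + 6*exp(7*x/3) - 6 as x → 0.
343*x**3/27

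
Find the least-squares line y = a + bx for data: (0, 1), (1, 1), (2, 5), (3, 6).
a = 2/5, b = 19/10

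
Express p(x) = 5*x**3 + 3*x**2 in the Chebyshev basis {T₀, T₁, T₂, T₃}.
(3/2)T₀ + (15/4)T₁ + (3/2)T₂ + (5/4)T₃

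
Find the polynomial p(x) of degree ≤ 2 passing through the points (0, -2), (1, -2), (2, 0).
x**2 - x - 2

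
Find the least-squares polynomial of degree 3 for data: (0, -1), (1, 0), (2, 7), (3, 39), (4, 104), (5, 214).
-29/42 + (-265/252)x + (-4/3)x² + (73/36)x³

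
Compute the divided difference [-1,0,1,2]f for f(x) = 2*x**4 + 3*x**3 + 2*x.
7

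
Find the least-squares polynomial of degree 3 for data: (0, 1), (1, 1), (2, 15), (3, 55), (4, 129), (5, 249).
65/63 + (-778/189)x + (20/9)x² + (46/27)x³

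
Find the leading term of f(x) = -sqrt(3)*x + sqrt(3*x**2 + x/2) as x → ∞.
sqrt(3)/12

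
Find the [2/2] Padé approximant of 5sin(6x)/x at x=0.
(30 - 126*x**2)/(9*x**2/5 + 1)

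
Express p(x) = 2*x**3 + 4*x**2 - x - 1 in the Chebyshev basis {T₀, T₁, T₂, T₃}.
T₀ + (1/2)T₁ + (2)T₂ + (1/2)T₃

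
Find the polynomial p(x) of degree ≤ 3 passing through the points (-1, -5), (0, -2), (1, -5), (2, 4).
3*x**3 - 3*x**2 - 3*x - 2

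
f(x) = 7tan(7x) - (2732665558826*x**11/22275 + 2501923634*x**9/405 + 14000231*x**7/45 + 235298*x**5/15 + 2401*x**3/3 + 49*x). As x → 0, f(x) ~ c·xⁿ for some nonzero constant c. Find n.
13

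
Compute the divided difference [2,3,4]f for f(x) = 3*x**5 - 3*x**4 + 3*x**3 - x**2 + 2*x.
716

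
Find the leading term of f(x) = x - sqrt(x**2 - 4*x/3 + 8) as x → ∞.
2/3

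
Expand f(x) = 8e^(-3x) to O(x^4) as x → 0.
8 - 24*x + 36*x**2 - 36*x**3 + O(x**4)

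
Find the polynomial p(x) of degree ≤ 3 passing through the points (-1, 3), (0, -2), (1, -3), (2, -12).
-2*x**3 + 2*x**2 - x - 2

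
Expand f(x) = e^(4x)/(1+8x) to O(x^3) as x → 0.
1 - 4*x + 40*x**2 + O(x**3)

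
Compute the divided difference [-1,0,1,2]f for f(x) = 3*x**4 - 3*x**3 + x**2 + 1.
3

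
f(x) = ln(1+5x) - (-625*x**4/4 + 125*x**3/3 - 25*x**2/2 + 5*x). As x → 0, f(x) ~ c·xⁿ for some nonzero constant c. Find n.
5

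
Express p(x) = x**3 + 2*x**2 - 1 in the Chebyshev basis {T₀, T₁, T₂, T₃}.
(3/4)T₁ + T₂ + (1/4)T₃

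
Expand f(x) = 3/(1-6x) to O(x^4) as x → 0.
3 + 18*x + 108*x**2 + 648*x**3 + O(x**4)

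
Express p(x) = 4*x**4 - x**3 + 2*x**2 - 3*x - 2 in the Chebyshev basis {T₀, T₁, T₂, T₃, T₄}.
(1/2)T₀ + (-15/4)T₁ + (3)T₂ + (-1/4)T₃ + (1/2)T₄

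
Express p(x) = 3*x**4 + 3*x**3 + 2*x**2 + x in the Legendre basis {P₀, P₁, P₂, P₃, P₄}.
(19/15)P₀ + (14/5)P₁ + (64/21)P₂ + (6/5)P₃ + (24/35)P₄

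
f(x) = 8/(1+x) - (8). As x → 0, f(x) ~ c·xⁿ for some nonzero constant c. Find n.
1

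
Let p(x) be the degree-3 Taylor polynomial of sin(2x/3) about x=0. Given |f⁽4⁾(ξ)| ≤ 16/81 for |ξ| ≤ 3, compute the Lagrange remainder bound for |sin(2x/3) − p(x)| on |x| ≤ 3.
2/3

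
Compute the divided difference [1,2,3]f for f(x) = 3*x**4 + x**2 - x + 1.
76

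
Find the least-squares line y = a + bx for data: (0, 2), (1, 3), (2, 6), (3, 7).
a = 9/5, b = 9/5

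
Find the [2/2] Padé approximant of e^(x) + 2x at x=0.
(-x**2/36 + 17*x/6 + 1)/(-x**2/36 - x/6 + 1)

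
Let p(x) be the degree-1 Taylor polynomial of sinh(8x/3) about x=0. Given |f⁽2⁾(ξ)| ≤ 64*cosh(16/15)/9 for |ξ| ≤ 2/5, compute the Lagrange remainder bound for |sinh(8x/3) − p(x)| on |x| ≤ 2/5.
128*cosh(16/15)/225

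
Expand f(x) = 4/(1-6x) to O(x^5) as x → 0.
4 + 24*x + 144*x**2 + 864*x**3 + 5184*x**4 + O(x**5)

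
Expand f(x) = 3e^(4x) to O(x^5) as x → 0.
3 + 12*x + 24*x**2 + 32*x**3 + 32*x**4 + O(x**5)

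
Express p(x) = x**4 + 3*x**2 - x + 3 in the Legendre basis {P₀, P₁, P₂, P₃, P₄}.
(21/5)P₀ - P₁ + (18/7)P₂ + (8/35)P₄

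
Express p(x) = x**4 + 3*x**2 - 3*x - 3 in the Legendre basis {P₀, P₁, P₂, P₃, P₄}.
(-9/5)P₀ + (-3)P₁ + (18/7)P₂ + (8/35)P₄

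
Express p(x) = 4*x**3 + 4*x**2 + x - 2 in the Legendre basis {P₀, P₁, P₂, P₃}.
(-2/3)P₀ + (17/5)P₁ + (8/3)P₂ + (8/5)P₃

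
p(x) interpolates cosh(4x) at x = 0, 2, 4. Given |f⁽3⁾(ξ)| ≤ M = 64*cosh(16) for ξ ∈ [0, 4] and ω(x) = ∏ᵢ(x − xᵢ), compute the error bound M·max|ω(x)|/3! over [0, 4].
512*sqrt(3)*cosh(16)/27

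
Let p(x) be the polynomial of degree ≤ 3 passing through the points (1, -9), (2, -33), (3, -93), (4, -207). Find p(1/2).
-39/8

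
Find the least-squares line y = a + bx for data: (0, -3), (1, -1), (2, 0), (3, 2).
a = -29/10, b = 8/5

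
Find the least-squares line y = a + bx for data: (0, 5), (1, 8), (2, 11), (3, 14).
a = 5, b = 3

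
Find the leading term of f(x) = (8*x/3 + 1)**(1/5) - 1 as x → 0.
8*x/15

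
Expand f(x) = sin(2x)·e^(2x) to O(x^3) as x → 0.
2*x + 4*x**2 + O(x**3)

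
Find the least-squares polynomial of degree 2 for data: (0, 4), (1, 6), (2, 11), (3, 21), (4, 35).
29/7 + (-41/70)x + (29/14)x²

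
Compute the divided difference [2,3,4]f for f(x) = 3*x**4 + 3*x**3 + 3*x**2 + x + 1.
195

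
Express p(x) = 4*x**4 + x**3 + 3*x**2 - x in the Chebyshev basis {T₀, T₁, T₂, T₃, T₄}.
(3)T₀ + (-1/4)T₁ + (7/2)T₂ + (1/4)T₃ + (1/2)T₄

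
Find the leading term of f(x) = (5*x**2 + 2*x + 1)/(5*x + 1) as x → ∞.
x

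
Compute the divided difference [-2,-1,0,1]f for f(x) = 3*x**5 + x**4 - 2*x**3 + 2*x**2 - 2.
11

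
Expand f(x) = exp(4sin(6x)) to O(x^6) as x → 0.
1 + 24*x + 288*x**2 + 2160*x**3 + 10368*x**4 + 125712*x**5/5 + O(x**6)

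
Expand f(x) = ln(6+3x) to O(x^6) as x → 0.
log(6) + x/2 - x**2/8 + x**3/24 - x**4/64 + x**5/160 + O(x**6)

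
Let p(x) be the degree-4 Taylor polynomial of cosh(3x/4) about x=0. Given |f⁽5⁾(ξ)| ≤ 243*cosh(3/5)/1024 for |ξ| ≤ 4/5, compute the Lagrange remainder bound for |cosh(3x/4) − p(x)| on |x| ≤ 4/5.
81*cosh(3/5)/125000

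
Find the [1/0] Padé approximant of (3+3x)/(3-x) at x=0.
4*x/3 + 1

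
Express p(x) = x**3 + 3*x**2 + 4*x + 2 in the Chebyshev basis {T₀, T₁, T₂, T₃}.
(7/2)T₀ + (19/4)T₁ + (3/2)T₂ + (1/4)T₃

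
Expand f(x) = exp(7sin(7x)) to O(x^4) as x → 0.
1 + 49*x + 2401*x**2/2 + 19208*x**3 + O(x**4)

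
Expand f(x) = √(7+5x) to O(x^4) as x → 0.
sqrt(7) + 5*sqrt(7)*x/14 - 25*sqrt(7)*x**2/392 + 125*sqrt(7)*x**3/5488 + O(x**4)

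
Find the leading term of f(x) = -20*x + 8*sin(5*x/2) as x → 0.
-125*x**3/6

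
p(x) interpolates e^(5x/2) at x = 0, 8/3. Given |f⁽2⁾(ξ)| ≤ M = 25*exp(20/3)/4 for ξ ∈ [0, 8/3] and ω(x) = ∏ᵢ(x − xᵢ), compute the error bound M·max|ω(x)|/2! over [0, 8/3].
50*exp(20/3)/9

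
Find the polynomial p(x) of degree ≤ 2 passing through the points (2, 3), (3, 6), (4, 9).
3*x - 3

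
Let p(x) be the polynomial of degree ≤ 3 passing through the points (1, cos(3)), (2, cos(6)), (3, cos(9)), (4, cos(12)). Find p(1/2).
35*cos(3)/16 - 35*cos(6)/16 + 21*cos(9)/16 - 5*cos(12)/16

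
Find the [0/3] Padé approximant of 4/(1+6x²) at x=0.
4/(6*x**2 + 1)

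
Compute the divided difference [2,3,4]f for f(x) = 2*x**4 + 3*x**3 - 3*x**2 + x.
134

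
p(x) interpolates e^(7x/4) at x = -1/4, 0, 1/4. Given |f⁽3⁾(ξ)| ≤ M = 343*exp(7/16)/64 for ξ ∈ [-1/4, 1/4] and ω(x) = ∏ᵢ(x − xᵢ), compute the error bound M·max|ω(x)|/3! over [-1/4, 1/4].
343*sqrt(3)*exp(7/16)/110592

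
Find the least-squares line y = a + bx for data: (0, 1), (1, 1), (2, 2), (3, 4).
a = 1/2, b = 1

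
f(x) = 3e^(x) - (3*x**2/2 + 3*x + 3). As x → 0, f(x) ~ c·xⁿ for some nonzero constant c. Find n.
3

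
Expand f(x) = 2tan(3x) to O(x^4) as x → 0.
6*x + 18*x**3 + O(x**4)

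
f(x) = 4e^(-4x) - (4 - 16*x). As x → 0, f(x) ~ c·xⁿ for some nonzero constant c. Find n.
2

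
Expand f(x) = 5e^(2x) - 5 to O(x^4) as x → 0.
10*x + 10*x**2 + 20*x**3/3 + O(x**4)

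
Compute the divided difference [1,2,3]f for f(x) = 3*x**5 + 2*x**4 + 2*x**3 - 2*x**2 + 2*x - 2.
330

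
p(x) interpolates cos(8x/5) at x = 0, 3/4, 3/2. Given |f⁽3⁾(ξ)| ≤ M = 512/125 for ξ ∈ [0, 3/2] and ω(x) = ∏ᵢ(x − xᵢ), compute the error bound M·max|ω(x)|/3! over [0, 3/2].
8*sqrt(3)/125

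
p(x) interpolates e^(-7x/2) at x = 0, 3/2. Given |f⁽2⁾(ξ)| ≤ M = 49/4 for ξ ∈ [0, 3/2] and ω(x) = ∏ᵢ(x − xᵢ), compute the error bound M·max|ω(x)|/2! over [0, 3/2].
441/128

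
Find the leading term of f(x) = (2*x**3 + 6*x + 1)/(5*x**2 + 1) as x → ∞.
2*x/5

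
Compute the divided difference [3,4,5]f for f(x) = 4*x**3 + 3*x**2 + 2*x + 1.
51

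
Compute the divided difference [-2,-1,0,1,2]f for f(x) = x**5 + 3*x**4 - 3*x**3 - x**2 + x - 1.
3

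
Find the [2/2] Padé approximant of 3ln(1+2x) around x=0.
6*x*(x + 1)/(2*x**2/3 + 2*x + 1)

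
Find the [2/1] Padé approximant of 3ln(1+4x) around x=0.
4*x*(2*x + 3)/(8*x/3 + 1)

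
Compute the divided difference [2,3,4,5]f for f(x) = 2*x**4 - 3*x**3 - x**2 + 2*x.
25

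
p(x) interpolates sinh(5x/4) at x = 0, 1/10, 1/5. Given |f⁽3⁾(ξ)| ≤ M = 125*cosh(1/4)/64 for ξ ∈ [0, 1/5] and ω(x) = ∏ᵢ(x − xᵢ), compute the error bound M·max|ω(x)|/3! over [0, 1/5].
sqrt(3)*cosh(1/4)/13824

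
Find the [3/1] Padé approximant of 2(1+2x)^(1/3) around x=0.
(-16*x**3/81 + 8*x**2/9 + 4*x + 2)/(4*x/3 + 1)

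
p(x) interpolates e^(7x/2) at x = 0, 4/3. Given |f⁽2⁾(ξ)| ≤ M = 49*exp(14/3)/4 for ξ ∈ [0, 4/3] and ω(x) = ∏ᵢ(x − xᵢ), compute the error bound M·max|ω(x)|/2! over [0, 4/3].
49*exp(14/3)/18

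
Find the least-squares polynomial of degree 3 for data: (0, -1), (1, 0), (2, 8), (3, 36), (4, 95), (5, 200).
-22/21 + (122/63)x + (-61/21)x² + (19/9)x³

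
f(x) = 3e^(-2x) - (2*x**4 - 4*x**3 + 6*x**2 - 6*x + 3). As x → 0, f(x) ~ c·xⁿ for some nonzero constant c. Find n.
5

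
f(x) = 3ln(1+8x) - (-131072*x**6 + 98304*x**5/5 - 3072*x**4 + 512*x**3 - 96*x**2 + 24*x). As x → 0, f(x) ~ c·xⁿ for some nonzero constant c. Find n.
7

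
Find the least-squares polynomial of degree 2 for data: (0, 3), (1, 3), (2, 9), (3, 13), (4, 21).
13/5 + (3/5)x + x²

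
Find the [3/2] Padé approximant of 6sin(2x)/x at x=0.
(12 - 28*x**2/5)/(x**2/5 + 1)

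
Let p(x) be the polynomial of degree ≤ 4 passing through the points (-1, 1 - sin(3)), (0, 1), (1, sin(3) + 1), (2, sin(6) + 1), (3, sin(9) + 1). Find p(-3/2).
63*sin(3)/128 + 35*sin(9)/128 - 45*sin(6)/32 + 1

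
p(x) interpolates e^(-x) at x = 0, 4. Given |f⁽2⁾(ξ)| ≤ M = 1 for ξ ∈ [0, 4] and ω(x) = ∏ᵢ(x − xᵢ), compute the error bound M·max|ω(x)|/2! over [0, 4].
2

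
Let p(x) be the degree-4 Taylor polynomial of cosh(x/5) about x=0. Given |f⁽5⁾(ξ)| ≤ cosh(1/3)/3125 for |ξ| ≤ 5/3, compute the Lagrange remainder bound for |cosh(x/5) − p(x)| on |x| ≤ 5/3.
cosh(1/3)/29160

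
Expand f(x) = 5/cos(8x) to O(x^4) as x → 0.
5 + 160*x**2 + O(x**4)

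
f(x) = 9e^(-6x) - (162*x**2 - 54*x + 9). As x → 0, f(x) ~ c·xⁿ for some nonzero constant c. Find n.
3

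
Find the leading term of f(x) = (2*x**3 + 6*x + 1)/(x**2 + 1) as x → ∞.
2*x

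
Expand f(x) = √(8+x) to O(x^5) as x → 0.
2*sqrt(2) + sqrt(2)*x/8 - sqrt(2)*x**2/256 + sqrt(2)*x**3/4096 - 5*sqrt(2)*x**4/262144 + O(x**5)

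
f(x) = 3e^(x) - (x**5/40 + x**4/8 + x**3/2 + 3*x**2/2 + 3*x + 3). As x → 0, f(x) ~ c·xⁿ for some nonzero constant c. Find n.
6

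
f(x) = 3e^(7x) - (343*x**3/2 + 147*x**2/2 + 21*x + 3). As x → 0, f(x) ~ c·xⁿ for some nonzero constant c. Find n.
4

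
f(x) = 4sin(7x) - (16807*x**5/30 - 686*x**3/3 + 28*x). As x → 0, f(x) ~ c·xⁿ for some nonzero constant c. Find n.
7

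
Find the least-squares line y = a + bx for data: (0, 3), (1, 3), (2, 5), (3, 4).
a = 3, b = 1/2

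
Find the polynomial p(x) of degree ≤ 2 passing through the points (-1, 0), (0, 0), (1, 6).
3*x**2 + 3*x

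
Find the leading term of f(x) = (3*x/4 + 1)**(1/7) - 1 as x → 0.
3*x/28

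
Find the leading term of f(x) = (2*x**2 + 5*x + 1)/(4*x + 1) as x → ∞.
x/2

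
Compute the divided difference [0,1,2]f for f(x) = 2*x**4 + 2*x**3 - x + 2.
20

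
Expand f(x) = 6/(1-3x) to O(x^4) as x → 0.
6 + 18*x + 54*x**2 + 162*x**3 + O(x**4)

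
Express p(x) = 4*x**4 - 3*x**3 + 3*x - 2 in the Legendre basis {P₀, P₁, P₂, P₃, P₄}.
(-6/5)P₀ + (6/5)P₁ + (16/7)P₂ + (-6/5)P₃ + (32/35)P₄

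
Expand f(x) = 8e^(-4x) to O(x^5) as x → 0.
8 - 32*x + 64*x**2 - 256*x**3/3 + 256*x**4/3 + O(x**5)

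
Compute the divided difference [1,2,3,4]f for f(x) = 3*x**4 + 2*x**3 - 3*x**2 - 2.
32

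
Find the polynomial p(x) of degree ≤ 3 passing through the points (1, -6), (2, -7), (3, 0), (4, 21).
x**3 - 2*x**2 - 2*x - 3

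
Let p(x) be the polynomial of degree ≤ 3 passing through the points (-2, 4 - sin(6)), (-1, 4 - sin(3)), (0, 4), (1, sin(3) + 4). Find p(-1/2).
-5*sin(3)/8 + sin(6)/16 + 4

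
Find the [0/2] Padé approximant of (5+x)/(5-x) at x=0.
1/(2*x**2/25 - 2*x/5 + 1)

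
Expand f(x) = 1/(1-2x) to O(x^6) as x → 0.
1 + 2*x + 4*x**2 + 8*x**3 + 16*x**4 + 32*x**5 + O(x**6)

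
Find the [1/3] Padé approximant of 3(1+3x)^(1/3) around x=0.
(15*x/2 + 3)/(x**3/3 - x**2/2 + 3*x/2 + 1)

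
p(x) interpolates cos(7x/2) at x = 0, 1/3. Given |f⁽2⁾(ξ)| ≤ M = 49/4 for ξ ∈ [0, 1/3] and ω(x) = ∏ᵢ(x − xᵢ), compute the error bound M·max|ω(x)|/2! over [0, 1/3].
49/288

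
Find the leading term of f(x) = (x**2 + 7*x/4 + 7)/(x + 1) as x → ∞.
x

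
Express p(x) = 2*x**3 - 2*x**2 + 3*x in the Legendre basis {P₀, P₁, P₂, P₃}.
(-2/3)P₀ + (21/5)P₁ + (-4/3)P₂ + (4/5)P₃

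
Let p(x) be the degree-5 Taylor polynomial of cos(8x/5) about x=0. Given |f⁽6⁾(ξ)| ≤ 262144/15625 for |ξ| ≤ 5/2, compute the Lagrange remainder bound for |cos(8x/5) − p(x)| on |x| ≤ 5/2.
256/45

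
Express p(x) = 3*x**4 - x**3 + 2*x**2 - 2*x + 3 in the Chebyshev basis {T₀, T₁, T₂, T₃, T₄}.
(41/8)T₀ + (-11/4)T₁ + (5/2)T₂ + (-1/4)T₃ + (3/8)T₄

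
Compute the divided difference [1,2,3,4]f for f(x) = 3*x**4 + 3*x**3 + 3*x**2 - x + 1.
33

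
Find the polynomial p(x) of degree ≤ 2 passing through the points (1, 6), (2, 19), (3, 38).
3*x**2 + 4*x - 1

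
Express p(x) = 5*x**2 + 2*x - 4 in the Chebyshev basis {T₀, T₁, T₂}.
(-3/2)T₀ + (2)T₁ + (5/2)T₂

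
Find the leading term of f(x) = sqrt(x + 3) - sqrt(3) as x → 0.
sqrt(3)*x/6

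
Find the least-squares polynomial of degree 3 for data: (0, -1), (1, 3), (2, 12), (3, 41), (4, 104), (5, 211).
-5/6 + (1151/252)x + (-143/42)x² + (79/36)x³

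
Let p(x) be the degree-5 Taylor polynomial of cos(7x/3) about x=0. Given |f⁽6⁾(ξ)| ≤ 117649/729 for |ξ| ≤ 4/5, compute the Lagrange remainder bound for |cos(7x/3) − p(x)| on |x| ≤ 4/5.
30118144/512578125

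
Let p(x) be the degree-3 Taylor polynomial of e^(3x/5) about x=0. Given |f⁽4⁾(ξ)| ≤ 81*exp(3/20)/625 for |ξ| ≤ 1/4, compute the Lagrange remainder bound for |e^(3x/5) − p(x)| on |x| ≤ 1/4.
27*exp(3/20)/1280000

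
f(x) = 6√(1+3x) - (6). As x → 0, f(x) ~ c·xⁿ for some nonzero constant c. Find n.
1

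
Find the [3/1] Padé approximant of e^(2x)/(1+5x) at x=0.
(1106*x**3/753 + 496*x**2/251 + 504*x/251 + 1)/(1257*x/251 + 1)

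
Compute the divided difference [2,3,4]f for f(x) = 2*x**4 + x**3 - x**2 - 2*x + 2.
118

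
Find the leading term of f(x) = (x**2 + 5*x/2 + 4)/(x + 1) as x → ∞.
x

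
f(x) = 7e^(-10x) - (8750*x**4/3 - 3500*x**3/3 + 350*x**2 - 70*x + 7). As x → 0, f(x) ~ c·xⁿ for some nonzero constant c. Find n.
5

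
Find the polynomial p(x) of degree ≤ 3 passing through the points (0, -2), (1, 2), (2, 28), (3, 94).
3*x**3 + 2*x**2 - x - 2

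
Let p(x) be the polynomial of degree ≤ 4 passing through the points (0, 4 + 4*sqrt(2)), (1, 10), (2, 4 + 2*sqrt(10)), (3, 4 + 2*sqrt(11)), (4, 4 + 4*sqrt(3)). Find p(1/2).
-35*sqrt(10)/32 - 5*sqrt(3)/32 + 7*sqrt(11)/16 + 35*sqrt(2)/32 + 169/16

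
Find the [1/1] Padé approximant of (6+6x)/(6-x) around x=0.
(x + 1)/(1 - x/6)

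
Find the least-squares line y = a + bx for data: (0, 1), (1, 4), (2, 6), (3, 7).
a = 3/2, b = 2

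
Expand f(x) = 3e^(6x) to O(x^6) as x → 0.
3 + 18*x + 54*x**2 + 108*x**3 + 162*x**4 + 972*x**5/5 + O(x**6)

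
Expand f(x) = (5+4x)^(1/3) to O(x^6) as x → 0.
5**(1/3) + 4*5**(1/3)*x/15 - 16*5**(1/3)*x**2/225 + 64*5**(1/3)*x**3/2025 - 512*5**(1/3)*x**4/30375 + 22528*5**(1/3)*x**5/2278125 + O(x**6)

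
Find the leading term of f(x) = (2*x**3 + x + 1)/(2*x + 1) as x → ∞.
x**2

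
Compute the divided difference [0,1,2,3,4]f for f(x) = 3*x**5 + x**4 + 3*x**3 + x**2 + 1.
31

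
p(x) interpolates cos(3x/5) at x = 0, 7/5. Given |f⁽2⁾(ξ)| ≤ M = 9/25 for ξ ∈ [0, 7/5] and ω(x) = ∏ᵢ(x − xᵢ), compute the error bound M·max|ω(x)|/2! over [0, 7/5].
441/5000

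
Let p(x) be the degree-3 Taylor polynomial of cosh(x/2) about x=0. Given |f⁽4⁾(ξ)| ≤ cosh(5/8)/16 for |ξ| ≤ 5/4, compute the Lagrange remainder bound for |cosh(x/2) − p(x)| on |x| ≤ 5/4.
625*cosh(5/8)/98304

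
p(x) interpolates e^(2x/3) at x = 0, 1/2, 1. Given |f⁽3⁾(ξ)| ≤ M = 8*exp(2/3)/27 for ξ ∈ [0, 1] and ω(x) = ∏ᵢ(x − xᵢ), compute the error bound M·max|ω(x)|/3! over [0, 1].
sqrt(3)*exp(2/3)/729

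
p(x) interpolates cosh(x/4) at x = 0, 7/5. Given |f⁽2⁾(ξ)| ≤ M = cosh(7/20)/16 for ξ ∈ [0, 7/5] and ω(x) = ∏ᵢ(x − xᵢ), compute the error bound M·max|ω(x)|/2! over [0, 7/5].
49*cosh(7/20)/3200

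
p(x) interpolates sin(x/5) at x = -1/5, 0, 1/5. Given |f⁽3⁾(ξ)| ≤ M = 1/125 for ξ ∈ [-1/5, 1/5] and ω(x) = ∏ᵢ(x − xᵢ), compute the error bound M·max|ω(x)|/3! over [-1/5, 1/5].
sqrt(3)/421875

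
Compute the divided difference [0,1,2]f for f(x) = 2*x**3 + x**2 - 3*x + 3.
7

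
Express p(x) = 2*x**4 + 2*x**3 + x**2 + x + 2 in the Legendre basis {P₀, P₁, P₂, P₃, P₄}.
(41/15)P₀ + (11/5)P₁ + (38/21)P₂ + (4/5)P₃ + (16/35)P₄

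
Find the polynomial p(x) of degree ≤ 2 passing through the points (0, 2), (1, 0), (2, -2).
2 - 2*x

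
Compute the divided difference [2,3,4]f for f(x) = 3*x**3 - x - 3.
27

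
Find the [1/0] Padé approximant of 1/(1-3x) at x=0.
3*x + 1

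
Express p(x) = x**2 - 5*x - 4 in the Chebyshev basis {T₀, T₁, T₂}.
(-7/2)T₀ + (-5)T₁ + (1/2)T₂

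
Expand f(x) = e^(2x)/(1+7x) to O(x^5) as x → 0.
1 - 5*x + 37*x**2 - 773*x**3/3 + 5413*x**4/3 + O(x**5)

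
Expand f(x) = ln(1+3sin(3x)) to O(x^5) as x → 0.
9*x - 81*x**2/2 + 459*x**3/2 - 6075*x**4/4 + O(x**5)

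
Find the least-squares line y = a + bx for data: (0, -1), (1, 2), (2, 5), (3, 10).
a = -7/5, b = 18/5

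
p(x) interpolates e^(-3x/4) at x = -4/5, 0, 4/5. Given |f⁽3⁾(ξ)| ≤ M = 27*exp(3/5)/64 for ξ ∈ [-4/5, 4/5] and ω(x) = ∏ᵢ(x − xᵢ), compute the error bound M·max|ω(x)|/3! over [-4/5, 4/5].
sqrt(3)*exp(3/5)/125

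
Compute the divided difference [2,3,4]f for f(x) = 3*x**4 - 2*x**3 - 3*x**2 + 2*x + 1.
144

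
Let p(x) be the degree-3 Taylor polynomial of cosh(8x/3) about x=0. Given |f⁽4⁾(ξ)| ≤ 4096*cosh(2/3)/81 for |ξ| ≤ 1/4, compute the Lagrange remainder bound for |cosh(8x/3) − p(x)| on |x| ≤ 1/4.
2*cosh(2/3)/243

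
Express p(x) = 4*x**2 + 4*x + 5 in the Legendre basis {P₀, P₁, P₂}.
(19/3)P₀ + (4)P₁ + (8/3)P₂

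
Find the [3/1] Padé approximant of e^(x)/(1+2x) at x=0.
(131*x**3/696 + 57*x**2/116 + 117*x/116 + 1)/(233*x/116 + 1)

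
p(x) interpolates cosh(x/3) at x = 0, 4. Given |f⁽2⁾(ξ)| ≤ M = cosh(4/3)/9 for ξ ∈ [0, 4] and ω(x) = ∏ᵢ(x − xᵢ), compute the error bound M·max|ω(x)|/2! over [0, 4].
2*cosh(4/3)/9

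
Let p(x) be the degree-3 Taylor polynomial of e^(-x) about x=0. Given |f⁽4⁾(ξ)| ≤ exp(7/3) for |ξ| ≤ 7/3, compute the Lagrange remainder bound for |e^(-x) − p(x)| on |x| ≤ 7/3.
2401*exp(7/3)/1944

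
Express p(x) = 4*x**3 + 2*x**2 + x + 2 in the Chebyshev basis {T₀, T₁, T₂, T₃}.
(3)T₀ + (4)T₁ + T₂ + T₃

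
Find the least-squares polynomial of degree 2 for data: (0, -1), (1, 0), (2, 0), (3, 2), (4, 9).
-2/5 + (-9/5)x + x²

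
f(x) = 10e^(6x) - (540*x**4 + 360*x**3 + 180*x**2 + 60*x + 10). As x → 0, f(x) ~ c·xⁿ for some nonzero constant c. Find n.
5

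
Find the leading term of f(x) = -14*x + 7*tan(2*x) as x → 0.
56*x**3/3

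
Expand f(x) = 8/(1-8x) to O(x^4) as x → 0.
8 + 64*x + 512*x**2 + 4096*x**3 + O(x**4)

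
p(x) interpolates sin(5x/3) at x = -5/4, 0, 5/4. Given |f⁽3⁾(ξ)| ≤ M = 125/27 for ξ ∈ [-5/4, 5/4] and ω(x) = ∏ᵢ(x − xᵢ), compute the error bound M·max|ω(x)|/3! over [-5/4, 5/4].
15625*sqrt(3)/46656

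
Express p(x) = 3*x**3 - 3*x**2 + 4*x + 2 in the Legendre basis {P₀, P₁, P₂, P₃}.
P₀ + (29/5)P₁ + (-2)P₂ + (6/5)P₃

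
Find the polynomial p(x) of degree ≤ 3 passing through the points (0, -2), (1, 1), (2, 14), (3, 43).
x**3 + 2*x**2 - 2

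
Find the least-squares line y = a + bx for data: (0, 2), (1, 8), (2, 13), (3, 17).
a = 5/2, b = 5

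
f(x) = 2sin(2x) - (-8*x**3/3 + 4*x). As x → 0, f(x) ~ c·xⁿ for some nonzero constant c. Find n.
5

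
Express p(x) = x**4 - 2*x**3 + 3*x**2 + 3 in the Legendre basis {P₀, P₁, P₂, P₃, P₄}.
(21/5)P₀ + (-6/5)P₁ + (18/7)P₂ + (-4/5)P₃ + (8/35)P₄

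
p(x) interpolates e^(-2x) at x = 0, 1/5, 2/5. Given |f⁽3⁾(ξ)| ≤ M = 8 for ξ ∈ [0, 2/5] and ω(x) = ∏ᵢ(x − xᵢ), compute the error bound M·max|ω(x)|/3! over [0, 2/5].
8*sqrt(3)/3375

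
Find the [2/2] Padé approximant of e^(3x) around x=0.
(3*x**2/4 + 3*x/2 + 1)/(3*x**2/4 - 3*x/2 + 1)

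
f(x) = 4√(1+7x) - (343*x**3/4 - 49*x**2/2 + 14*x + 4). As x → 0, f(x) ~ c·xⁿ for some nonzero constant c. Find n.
4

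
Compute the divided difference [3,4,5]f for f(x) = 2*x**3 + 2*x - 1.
24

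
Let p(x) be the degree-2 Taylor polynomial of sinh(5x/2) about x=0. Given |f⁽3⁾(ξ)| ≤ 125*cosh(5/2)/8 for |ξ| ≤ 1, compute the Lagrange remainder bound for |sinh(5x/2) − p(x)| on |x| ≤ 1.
125*cosh(5/2)/48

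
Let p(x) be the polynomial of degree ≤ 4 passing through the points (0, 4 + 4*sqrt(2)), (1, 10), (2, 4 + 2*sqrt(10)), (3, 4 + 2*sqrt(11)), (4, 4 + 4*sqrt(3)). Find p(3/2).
-5*sqrt(11)/16 - 5*sqrt(2)/32 + 3*sqrt(3)/32 + 45*sqrt(10)/32 + 109/16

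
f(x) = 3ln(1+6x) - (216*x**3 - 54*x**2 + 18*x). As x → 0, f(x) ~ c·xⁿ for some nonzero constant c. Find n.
4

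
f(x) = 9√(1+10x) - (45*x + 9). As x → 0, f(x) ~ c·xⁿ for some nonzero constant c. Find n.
2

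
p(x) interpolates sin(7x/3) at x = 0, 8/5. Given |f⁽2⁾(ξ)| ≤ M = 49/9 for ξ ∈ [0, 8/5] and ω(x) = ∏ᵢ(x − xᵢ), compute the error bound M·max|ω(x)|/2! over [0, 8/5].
392/225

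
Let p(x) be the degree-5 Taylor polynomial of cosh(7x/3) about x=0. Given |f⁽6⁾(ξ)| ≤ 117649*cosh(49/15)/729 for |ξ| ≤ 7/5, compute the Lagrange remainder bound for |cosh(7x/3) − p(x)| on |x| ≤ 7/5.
13841287201*cosh(49/15)/8201250000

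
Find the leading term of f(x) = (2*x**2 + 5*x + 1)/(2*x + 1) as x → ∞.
x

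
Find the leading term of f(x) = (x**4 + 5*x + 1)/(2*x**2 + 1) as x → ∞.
x**2/2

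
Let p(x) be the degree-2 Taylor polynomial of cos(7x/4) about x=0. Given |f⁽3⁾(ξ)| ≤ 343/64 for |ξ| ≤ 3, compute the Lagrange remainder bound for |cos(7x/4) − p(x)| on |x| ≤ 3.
3087/128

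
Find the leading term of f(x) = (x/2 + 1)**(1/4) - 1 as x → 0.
x/8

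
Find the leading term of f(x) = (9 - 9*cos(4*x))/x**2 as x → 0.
72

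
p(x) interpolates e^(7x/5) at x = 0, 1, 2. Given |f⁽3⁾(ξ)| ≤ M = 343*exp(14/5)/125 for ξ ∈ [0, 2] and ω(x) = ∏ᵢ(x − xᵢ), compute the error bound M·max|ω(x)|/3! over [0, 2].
343*sqrt(3)*exp(14/5)/3375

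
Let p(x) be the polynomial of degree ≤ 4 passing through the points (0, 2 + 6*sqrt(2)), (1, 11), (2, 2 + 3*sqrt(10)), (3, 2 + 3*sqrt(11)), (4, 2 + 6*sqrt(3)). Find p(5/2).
-15*sqrt(3)/64 + 9*sqrt(2)/64 + 19/32 + 45*sqrt(11)/32 + 135*sqrt(10)/64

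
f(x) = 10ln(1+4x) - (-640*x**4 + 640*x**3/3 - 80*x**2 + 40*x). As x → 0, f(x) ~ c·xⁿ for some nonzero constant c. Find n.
5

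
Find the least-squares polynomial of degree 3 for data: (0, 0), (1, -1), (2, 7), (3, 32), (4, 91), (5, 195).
-1/6 + (169/252)x + (-127/42)x² + (77/36)x³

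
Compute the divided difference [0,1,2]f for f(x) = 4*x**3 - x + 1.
12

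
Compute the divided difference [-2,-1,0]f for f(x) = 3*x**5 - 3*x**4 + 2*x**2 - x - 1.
-64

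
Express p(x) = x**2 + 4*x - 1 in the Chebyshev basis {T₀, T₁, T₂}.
(-1/2)T₀ + (4)T₁ + (1/2)T₂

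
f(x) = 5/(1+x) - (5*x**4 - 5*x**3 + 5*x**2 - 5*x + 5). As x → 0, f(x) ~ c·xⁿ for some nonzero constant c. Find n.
5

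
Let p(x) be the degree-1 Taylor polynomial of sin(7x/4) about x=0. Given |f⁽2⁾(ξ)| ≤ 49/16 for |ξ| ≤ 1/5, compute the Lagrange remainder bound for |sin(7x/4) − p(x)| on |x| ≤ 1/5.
49/800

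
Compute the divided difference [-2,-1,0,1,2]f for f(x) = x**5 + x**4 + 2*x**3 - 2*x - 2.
1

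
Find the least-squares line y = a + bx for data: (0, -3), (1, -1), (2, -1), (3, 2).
a = -3, b = 3/2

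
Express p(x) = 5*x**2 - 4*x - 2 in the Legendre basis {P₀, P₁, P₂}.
(-1/3)P₀ + (-4)P₁ + (10/3)P₂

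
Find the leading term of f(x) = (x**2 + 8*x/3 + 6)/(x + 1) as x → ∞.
x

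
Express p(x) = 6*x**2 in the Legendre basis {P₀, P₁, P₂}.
(2)P₀ + (4)P₂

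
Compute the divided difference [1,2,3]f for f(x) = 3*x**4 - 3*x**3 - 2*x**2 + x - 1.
55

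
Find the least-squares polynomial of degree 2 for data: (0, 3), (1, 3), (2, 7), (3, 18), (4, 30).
99/35 + (-137/70)x + (31/14)x²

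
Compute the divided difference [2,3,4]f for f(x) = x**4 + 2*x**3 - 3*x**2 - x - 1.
70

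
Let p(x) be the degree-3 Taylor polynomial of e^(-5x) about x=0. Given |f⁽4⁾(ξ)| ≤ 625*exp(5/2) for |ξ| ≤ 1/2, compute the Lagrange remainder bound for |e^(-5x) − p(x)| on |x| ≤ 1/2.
625*exp(5/2)/384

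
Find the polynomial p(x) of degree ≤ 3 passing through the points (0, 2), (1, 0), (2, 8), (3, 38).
2*x**3 - x**2 - 3*x + 2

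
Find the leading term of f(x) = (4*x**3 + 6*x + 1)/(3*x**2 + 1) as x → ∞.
4*x/3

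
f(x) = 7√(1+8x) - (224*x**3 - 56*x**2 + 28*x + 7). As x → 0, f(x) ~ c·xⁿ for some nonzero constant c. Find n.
4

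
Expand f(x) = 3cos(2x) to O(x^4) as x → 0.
3 - 6*x**2 + O(x**4)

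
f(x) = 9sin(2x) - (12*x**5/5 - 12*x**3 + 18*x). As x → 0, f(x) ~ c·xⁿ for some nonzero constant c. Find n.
7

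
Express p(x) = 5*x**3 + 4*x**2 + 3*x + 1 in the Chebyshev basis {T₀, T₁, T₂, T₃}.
(3)T₀ + (27/4)T₁ + (2)T₂ + (5/4)T₃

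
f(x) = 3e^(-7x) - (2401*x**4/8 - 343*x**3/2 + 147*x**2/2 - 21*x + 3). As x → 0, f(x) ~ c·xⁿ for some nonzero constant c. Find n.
5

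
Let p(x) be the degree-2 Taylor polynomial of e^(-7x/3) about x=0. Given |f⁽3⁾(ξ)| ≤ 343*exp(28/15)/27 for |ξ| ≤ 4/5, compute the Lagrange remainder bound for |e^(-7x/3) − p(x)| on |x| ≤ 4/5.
10976*exp(28/15)/10125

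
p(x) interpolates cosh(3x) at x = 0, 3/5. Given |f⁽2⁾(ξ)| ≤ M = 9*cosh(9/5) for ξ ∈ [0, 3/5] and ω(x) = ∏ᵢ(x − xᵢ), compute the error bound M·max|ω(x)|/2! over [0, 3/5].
81*cosh(9/5)/200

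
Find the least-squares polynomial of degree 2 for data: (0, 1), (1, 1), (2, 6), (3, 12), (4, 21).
5/7 + (-23/70)x + (19/14)x²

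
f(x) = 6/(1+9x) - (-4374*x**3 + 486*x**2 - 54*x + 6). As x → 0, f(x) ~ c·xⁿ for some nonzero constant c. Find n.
4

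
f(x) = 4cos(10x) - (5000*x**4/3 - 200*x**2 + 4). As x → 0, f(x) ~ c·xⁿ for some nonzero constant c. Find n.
6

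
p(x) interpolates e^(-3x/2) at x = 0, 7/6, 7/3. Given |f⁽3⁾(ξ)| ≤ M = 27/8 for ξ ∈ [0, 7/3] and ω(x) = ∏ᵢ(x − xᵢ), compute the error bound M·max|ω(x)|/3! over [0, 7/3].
343*sqrt(3)/1728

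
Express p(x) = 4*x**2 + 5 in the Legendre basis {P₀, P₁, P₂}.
(19/3)P₀ + (8/3)P₂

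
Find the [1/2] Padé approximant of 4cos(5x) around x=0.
4/(25*x**2/2 + 1)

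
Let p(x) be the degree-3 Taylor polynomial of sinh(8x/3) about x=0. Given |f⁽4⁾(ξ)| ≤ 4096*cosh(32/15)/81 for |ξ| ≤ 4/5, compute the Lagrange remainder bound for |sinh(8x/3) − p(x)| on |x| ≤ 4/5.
131072*cosh(32/15)/151875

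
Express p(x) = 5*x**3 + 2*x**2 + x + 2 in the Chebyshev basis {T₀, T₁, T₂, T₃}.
(3)T₀ + (19/4)T₁ + T₂ + (5/4)T₃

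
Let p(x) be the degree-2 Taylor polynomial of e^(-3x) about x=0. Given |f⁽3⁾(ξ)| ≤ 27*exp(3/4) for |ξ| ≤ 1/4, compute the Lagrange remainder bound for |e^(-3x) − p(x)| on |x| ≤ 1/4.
9*exp(3/4)/128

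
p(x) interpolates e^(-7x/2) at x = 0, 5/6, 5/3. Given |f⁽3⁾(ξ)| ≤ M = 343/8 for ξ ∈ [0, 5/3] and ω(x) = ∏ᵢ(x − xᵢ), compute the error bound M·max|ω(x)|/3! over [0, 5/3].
42875*sqrt(3)/46656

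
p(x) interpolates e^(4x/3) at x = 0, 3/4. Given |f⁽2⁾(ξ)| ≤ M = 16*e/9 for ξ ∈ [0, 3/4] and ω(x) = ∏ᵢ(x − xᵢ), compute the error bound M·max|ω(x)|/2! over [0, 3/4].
e/8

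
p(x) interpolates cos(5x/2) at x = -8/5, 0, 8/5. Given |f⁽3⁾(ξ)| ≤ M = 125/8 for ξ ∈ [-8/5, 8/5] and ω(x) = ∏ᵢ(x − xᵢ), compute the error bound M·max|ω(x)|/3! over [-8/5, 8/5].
64*sqrt(3)/27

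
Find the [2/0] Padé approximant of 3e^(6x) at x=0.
54*x**2 + 18*x + 3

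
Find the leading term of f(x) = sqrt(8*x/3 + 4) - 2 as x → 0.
2*x/3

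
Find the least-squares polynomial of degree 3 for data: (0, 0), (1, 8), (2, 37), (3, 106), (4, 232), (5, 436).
-1/21 + (248/63)x + (23/21)x² + (28/9)x³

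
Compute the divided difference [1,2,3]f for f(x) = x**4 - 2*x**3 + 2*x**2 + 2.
15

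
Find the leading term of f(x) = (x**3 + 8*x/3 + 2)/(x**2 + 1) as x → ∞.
x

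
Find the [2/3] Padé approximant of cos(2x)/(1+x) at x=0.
(1 - 5*x**2/3)/(x**3/3 + x**2/3 + x + 1)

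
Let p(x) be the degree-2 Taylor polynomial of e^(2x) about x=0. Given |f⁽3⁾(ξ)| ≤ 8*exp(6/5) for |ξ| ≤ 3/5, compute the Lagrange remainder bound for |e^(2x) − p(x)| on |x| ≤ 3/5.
36*exp(6/5)/125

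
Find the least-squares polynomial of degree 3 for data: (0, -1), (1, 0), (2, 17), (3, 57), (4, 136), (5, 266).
-155/126 + (-379/756)x + (29/63)x² + (223/108)x³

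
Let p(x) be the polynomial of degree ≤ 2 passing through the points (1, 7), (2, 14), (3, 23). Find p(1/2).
17/4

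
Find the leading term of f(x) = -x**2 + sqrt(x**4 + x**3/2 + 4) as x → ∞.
x/4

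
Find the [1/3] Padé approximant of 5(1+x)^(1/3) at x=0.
(25*x/6 + 5)/(x**3/81 - x**2/18 + x/2 + 1)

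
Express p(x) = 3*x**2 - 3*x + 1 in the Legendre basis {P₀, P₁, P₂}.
(2)P₀ + (-3)P₁ + (2)P₂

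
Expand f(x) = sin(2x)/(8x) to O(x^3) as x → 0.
1/4 - x**2/6 + O(x**3)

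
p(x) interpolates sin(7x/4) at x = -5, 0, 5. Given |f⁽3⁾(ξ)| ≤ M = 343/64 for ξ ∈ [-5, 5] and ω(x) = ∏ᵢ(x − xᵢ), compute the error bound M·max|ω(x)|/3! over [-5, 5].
42875*sqrt(3)/1728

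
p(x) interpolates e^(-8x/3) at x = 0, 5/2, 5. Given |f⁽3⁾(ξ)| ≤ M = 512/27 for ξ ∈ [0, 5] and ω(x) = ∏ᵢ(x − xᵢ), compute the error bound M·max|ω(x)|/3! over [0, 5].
8000*sqrt(3)/729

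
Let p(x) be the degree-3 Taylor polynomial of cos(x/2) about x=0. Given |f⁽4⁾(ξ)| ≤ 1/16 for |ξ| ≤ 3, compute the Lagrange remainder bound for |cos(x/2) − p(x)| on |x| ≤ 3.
27/128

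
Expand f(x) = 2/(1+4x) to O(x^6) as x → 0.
2 - 8*x + 32*x**2 - 128*x**3 + 512*x**4 - 2048*x**5 + O(x**6)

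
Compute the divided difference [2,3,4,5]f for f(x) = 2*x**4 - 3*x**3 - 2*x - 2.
25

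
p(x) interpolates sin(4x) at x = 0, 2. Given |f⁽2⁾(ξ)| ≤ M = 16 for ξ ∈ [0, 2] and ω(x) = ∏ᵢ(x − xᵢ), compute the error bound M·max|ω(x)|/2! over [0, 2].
8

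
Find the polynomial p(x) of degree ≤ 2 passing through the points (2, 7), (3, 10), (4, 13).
3*x + 1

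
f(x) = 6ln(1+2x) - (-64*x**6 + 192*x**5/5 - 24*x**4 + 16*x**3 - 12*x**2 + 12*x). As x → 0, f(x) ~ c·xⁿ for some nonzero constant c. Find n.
7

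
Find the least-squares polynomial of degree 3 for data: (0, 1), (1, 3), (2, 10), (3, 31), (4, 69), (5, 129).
74/63 + (-94/189)x + (109/126)x² + (47/54)x³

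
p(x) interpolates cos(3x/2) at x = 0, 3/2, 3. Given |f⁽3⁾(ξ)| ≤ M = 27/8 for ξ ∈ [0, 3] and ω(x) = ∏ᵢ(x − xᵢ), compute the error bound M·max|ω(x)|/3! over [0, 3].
27*sqrt(3)/64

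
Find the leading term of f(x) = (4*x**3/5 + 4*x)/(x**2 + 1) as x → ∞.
4*x/5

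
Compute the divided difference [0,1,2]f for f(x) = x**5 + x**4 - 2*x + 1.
22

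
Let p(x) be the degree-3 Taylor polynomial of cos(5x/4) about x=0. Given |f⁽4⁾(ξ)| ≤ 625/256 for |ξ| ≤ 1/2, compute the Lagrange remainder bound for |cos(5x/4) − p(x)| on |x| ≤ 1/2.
625/98304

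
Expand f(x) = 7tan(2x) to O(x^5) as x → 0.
14*x + 56*x**3/3 + O(x**5)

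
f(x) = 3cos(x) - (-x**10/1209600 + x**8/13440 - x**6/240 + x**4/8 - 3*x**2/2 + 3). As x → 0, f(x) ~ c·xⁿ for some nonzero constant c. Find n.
12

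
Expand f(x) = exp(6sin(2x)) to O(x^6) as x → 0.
1 + 12*x + 72*x**2 + 280*x**3 + 768*x**4 + 7496*x**5/5 + O(x**6)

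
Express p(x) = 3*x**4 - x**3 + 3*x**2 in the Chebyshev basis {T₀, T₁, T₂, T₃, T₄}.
(21/8)T₀ + (-3/4)T₁ + (3)T₂ + (-1/4)T₃ + (3/8)T₄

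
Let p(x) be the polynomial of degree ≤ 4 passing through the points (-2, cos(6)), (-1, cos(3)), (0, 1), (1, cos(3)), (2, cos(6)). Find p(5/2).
175*cos(6)/64 + 189/64 - 75*cos(3)/16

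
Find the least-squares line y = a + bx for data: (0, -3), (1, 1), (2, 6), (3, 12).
a = -7/2, b = 5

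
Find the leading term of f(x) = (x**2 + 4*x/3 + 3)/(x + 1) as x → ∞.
x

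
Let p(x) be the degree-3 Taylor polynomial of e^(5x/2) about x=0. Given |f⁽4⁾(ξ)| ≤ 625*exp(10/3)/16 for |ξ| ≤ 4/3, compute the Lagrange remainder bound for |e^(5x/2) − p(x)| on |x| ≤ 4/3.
1250*exp(10/3)/243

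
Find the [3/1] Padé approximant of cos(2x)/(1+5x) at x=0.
(2*x**3/15 - 140*x**2/69 + 2*x/345 + 1)/(1727*x/345 + 1)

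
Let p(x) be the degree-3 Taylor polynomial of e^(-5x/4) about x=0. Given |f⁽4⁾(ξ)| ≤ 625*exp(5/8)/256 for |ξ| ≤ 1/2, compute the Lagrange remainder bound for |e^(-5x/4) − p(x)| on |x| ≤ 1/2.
625*exp(5/8)/98304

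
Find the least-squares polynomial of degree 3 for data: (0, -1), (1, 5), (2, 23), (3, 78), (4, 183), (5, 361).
-53/63 + (817/189)x + (-146/63)x² + (86/27)x³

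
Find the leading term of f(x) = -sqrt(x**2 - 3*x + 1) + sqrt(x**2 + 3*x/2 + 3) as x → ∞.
9/4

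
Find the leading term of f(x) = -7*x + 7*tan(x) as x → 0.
7*x**3/3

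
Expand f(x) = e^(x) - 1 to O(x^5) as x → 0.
x + x**2/2 + x**3/6 + x**4/24 + O(x**5)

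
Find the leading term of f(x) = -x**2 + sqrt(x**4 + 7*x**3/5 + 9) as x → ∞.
7*x/10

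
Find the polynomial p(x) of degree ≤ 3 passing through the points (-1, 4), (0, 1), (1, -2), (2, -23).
1 - 3*x**3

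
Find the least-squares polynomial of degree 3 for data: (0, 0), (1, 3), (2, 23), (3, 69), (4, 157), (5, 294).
1/126 + (-913/756)x + (599/252)x² + (52/27)x³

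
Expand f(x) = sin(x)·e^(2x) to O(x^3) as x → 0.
x + 2*x**2 + O(x**3)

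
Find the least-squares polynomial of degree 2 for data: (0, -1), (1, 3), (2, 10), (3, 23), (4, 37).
-38/35 + (76/35)x + (13/7)x²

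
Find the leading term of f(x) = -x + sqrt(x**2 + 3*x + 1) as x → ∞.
3/2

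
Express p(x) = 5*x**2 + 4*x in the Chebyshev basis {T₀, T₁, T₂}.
(5/2)T₀ + (4)T₁ + (5/2)T₂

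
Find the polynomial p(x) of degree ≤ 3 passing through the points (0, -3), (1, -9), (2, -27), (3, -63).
-x**3 - 3*x**2 - 2*x - 3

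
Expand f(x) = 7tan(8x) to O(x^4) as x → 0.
56*x + 3584*x**3/3 + O(x**4)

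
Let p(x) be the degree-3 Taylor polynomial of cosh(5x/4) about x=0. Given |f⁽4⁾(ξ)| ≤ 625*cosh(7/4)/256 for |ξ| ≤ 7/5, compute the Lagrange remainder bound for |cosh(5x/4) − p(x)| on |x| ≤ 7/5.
2401*cosh(7/4)/6144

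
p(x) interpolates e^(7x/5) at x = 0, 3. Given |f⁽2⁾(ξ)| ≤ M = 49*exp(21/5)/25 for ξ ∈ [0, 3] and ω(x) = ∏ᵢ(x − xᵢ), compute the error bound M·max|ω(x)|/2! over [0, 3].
441*exp(21/5)/200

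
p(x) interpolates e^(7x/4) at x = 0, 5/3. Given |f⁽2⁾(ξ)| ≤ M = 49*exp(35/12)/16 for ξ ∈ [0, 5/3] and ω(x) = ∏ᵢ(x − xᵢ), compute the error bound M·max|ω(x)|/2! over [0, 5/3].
1225*exp(35/12)/1152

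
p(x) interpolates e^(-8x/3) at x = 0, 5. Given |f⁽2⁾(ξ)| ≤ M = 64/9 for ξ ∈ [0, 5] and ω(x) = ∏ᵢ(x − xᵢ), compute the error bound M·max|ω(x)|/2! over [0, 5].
200/9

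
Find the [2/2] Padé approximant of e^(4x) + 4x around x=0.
(20*x**2/3 + 8*x + 1)/(1 - 4*x**2/3)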